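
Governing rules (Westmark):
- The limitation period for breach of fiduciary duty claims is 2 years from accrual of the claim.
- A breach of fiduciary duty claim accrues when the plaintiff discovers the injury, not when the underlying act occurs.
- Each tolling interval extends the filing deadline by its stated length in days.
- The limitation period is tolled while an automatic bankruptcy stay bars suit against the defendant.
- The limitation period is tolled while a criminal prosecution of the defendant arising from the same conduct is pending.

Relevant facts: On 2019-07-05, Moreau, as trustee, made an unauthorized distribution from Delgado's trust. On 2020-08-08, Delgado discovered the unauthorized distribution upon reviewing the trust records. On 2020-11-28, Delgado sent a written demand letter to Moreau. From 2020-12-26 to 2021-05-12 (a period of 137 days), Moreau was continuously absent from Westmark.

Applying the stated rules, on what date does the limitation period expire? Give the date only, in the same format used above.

Accrual is tied to discovery, so the period began on 2020-08-08 rather than on 2019-07-05 when the act occurred.
2 years from 2020-08-08 is 2022-08-08.
Although the defendant's absence ran from 2020-12-26 to 2021-05-12, the stated rules do not make that a tolling event, so it is disregarded.
The other events in the timeline have no effect on the limitation period under the stated rules.

2022-08-08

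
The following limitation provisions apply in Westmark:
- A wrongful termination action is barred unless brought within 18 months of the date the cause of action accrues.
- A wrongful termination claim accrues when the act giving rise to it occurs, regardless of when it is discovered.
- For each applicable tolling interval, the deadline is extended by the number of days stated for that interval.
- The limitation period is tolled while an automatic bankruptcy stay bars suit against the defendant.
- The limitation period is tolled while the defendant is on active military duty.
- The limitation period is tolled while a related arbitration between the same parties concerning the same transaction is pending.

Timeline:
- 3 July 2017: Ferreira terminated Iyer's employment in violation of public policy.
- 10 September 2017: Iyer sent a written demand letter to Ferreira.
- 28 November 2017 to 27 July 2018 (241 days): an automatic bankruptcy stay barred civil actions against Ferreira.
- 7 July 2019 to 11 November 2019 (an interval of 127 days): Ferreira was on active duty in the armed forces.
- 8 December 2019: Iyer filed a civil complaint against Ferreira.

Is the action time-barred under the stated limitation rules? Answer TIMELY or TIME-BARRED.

The limitation period began to run on 3 July 2017.
Adding the 18 months base period to 3 July 2017 gives a deadline of 3 January 2019, before any tolling.
The automatic bankruptcy stay from 28 November 2017 to 27 July 2018 tolled the period for 241 days, extending the deadline to 1 September 2019.
The defendant's active military service from 7 July 2019 to 11 November 2019 tolled the period for 127 days, extending the deadline to 6 January 2020.
The other events in the timeline have no effect on the limitation period under the stated rules.
Filing on 8 December 2019 beat the 6 January 2020 deadline — the action is timely.

TIMELY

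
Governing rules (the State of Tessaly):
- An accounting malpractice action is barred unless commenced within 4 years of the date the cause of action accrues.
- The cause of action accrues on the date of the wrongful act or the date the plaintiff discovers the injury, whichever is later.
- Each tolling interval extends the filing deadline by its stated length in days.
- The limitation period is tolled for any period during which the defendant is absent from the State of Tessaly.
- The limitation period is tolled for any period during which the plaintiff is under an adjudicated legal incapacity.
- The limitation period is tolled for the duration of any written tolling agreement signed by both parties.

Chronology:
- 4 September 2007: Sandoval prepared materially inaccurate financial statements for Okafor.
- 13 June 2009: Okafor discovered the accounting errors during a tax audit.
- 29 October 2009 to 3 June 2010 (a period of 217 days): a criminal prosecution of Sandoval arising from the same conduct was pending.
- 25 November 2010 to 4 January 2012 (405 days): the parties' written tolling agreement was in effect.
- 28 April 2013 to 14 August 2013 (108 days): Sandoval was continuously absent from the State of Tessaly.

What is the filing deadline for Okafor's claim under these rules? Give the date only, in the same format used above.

The claim accrued on 13 June 2009 — the later of the 4 September 2007 act and the 13 June 2009 discovery.
4 years from 13 June 2009 is 13 June 2013.
The written tolling agreement from 25 November 2010 to 4 January 2012 tolled the period for 405 days, extending the deadline to 23 July 2014.
The period was tolled for 108 days by the defendant's absence from the jurisdiction (28 April 2013 to 14 August 2013), pushing the deadline to 8 November 2014.
The pending criminal prosecution from 29 October 2009 to 3 June 2010 does not toll the period, because no stated rule makes a criminal prosecution a tolling event.

8 November 2014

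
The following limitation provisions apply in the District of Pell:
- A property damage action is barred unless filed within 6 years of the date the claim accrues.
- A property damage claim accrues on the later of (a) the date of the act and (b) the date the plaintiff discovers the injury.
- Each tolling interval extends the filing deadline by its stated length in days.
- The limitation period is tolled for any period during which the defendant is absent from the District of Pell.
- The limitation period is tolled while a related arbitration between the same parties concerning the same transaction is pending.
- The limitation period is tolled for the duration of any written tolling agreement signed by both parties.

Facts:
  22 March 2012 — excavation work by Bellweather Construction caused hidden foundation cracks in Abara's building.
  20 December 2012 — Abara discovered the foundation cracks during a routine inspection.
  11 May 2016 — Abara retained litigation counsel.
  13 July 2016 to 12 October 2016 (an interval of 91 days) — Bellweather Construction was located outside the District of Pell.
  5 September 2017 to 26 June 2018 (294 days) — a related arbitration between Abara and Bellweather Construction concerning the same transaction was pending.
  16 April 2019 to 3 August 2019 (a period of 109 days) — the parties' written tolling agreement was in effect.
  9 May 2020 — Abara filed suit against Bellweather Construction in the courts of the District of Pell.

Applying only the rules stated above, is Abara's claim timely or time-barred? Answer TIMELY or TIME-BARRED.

TIME-BARRED

The claim accrued on 20 December 2012 — the later of the 22 March 2012 act and the 20 December 2012 discovery.
The untolled deadline — 6 years after 20 December 2012 — is 20 December 2018.
Because the defendant's absence from the jurisdiction ran from 13 July 2016 to 12 October 2016, the deadline is extended by 91 days to 21 March 2019.
The pending related arbitration from 5 September 2017 to 26 June 2018 tolled the period for 294 days, extending the deadline to 9 January 2020.
The period was tolled for 109 days by the written tolling agreement (16 April 2019 to 3 August 2019), pushing the deadline to 27 April 2020.
The other events in the timeline have no effect on the limitation period under the stated rules.
The 9 May 2020 filing falls after the 27 April 2020 deadline; the claim is time-barred.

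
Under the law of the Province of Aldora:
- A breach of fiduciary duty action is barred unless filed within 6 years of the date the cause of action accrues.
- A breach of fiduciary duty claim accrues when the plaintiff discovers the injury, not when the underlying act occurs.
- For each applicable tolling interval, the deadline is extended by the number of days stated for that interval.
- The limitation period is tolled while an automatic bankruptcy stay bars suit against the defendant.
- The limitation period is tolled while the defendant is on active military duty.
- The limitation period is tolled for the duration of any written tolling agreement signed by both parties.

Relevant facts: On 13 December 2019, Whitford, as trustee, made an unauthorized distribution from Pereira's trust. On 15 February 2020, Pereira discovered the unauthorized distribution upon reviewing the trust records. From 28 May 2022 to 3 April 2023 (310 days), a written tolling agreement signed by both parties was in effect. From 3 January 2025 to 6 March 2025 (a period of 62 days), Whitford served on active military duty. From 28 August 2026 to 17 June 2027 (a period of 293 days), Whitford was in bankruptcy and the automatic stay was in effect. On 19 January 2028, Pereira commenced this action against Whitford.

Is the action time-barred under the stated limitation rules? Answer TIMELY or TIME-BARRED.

TIME-BARRED

Accrual is tied to discovery, so the period began on 15 February 2020 rather than on 13 December 2019 when the act occurred.
The untolled deadline — 6 years after 15 February 2020 — is 15 February 2026.
The period was tolled for 310 days by the written tolling agreement (28 May 2022 to 3 April 2023), pushing the deadline to 22 December 2026.
The defendant's active military service from 3 January 2025 to 6 March 2025 tolled the period for 62 days, extending the deadline to 22 February 2027.
Because the automatic bankruptcy stay ran from 28 August 2026 to 17 June 2027, the deadline is extended by 293 days to 12 December 2027.
Filing on 19 January 2028 missed the 12 December 2027 deadline — the action is time-barred.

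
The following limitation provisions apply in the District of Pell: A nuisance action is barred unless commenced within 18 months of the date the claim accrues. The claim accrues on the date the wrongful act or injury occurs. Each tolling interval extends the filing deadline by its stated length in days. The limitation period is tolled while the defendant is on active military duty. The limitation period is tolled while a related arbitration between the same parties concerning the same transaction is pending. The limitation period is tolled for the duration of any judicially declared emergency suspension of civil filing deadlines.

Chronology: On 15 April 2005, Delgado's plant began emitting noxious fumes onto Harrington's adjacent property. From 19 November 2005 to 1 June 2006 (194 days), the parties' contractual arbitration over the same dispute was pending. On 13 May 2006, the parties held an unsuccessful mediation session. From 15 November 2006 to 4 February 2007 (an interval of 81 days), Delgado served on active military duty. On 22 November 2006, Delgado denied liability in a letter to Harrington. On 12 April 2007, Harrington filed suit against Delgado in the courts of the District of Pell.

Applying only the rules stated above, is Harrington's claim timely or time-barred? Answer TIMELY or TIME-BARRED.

The claim accrued on 15 April 2005, the date of the act.
18 months from 15 April 2005 is 15 October 2006.
Because the pending related arbitration ran from 19 November 2005 to 1 June 2006, the deadline is extended by 194 days to 27 April 2007.
The defendant's active military service from 15 November 2006 to 4 February 2007 tolled the period for 81 days, extending the deadline to 17 July 2007.
None of the other events listed affects the running of the period under the stated rules.
The 12 April 2007 filing precedes the 17 July 2007 deadline; the claim is timely.

TIMELY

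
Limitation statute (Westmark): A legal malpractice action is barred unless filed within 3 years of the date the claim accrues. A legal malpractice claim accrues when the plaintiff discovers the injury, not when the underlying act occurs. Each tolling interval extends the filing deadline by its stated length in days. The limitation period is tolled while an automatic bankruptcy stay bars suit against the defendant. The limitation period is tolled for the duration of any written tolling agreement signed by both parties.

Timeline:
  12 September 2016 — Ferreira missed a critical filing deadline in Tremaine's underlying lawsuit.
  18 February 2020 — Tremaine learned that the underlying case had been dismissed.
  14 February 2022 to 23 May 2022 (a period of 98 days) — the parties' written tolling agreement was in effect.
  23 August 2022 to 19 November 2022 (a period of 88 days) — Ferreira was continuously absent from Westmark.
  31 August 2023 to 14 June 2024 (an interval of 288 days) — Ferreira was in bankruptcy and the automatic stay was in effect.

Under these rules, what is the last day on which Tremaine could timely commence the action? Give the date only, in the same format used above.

The claim did not accrue until Tremaine discovered the injury on 18 February 2020; the 12 September 2016 act date does not start the clock under the stated rule.
The untolled deadline — 3 years after 18 February 2020 — is 18 February 2023.
Because the written tolling agreement ran from 14 February 2022 to 23 May 2022, the deadline is extended by 98 days to 27 May 2023.
The automatic bankruptcy stay starting 31 August 2023 came too late — the period had run on 27 May 2023 — and so does not extend the deadline.
The defendant's absence from the jurisdiction from 23 August 2022 to 19 November 2022 does not toll the period, because no stated rule makes the defendant's absence a tolling event.

27 May 2023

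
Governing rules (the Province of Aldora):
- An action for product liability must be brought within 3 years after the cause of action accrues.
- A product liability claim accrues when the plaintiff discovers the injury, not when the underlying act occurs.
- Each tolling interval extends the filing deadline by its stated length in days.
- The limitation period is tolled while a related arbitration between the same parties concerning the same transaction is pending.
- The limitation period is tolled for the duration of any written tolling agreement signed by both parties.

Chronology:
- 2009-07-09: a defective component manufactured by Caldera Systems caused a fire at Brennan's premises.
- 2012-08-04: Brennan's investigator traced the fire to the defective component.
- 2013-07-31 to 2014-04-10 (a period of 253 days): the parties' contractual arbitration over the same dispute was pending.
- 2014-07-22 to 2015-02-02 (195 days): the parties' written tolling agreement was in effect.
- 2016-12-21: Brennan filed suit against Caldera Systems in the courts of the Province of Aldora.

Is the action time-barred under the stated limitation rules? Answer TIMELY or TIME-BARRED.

Under the discovery rule, the claim accrued on 2012-08-04, when Brennan discovered the injury — not on the 2009-07-09 date of the underlying act.
Adding the 3 years base period to 2012-08-04 gives a deadline of 2015-08-04, before any tolling.
The pending related arbitration from 2013-07-31 to 2014-04-10 tolled the period for 253 days, extending the deadline to 2016-04-13.
The period was tolled for 195 days by the written tolling agreement (2014-07-22 to 2015-02-02), pushing the deadline to 2016-10-25.
Filing on 2016-12-21 missed the 2016-10-25 deadline — the action is time-barred.

TIME-BARRED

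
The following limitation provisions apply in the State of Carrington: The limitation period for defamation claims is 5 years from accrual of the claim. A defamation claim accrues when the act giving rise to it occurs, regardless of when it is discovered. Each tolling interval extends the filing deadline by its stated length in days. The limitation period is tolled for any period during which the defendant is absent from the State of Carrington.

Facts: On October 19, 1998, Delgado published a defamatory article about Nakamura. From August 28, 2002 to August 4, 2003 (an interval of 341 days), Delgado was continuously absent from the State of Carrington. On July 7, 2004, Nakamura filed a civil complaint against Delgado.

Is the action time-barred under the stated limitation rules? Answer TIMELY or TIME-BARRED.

TIMELY

The claim accrued on October 19, 1998, when the wrongful act occurred.
Adding the 5 years base period to October 19, 1998 gives a deadline of October 19, 2003, before any tolling.
The defendant's absence from the jurisdiction from August 28, 2002 to August 4, 2003 tolled the period for 341 days, extending the deadline to September 24, 2004.
Nakamura filed on July 7, 2004, before the September 24, 2004 deadline, so the action is timely.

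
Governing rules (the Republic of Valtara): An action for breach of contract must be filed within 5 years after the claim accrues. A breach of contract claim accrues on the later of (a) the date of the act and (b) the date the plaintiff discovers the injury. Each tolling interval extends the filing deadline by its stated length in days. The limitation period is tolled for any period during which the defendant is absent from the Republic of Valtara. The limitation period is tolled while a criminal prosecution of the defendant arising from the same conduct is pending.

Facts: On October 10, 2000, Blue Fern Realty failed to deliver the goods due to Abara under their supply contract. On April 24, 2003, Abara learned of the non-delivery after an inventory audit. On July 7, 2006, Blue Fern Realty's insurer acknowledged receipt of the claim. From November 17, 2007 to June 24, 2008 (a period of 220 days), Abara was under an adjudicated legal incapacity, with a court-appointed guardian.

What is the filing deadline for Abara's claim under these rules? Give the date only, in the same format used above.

April 24, 2008

Because discovery on April 24, 2003 post-dates the October 10, 2000 act, accrual under the later-of rule falls on April 24, 2003.
Adding the 5 years base period to April 24, 2003 gives a deadline of April 24, 2008, before any tolling.
Although the plaintiff's incapacity ran from November 17, 2007 to June 24, 2008, the stated rules do not make that a tolling event, so it is disregarded.
None of the other events listed affects the running of the period under the stated rules.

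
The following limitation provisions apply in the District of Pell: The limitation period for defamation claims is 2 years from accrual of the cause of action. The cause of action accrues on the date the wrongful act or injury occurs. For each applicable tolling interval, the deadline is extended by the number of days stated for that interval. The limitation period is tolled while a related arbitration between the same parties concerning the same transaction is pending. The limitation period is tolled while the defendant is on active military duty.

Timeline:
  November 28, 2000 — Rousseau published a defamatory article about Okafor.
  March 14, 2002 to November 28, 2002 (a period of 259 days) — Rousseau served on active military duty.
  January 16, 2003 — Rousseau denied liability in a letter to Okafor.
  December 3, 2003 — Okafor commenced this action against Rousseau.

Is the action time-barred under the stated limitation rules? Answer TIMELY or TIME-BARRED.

TIME-BARRED

The limitation period began to run on November 28, 2000.
2 years from November 28, 2000 is November 28, 2002.
Because the defendant's active military service ran from March 14, 2002 to November 28, 2002, the deadline is extended by 259 days to August 14, 2003.
The other events in the timeline have no effect on the limitation period under the stated rules.
Filing on December 3, 2003 missed the August 14, 2003 deadline — the action is time-barred.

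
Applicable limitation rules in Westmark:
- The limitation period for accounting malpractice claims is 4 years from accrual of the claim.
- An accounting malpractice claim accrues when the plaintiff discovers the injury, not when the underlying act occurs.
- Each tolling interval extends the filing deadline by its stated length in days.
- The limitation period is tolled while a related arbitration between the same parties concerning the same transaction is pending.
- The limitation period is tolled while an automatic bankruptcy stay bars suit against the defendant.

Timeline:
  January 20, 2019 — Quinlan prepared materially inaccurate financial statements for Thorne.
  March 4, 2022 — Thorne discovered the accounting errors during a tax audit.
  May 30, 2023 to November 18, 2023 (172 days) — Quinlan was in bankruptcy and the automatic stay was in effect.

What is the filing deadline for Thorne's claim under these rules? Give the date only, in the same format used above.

August 23, 2026

Under the discovery rule, the claim accrued on March 4, 2022, when Thorne discovered the injury — not on the January 20, 2019 date of the underlying act.
Adding the 4 years base period to March 4, 2022 gives a deadline of March 4, 2026, before any tolling.
The period was tolled for 172 days by the automatic bankruptcy stay (May 30, 2023 to November 18, 2023), pushing the deadline to August 23, 2026.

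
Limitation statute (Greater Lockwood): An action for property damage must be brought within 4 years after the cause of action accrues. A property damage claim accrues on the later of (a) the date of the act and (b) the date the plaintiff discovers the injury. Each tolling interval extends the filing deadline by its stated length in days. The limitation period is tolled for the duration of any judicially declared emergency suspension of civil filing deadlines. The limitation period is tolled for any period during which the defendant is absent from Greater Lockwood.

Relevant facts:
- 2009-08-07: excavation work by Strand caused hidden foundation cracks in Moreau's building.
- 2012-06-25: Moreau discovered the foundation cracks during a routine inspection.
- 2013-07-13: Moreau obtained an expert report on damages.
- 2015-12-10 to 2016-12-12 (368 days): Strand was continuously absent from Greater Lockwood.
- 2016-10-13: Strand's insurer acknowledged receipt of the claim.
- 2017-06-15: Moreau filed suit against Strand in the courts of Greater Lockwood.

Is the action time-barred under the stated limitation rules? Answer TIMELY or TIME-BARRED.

TIMELY

Taking the later of the act (2009-08-07) and discovery (2012-06-25), the claim accrued on 2012-06-25.
Adding the 4 years base period to 2012-06-25 gives a deadline of 2016-06-25, before any tolling.
The defendant's absence from the jurisdiction from 2015-12-10 to 2016-12-12 tolled the period for 368 days, extending the deadline to 2017-06-28.
Nothing else in the chronology tolls or restarts the period.
Moreau filed on 2017-06-15, before the 2017-06-28 deadline, so the action is timely.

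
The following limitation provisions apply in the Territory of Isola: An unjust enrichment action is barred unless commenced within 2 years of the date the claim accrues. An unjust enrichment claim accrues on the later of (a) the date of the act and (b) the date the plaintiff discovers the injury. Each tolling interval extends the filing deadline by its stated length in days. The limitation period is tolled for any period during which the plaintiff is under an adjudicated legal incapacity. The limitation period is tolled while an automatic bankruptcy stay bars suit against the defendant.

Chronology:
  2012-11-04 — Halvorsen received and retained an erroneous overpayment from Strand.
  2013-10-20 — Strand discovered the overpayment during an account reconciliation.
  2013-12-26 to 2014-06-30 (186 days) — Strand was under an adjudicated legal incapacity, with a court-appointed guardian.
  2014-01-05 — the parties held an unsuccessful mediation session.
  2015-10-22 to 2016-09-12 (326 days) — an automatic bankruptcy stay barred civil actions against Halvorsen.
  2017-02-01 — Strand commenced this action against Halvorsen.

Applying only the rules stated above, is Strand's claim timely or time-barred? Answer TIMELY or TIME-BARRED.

TIMELY

Because discovery on 2013-10-20 post-dates the 2012-11-04 act, accrual under the later-of rule falls on 2013-10-20.
The untolled deadline — 2 years after 2013-10-20 — is 2015-10-20.
Because the plaintiff's legal incapacity ran from 2013-12-26 to 2014-06-30, the deadline is extended by 186 days to 2016-04-23.
The period was tolled for 326 days by the automatic bankruptcy stay (2015-10-22 to 2016-09-12), pushing the deadline to 2017-03-15.
Nothing else in the chronology tolls or restarts the period.
The 2017-02-01 filing precedes the 2017-03-15 deadline; the claim is timely.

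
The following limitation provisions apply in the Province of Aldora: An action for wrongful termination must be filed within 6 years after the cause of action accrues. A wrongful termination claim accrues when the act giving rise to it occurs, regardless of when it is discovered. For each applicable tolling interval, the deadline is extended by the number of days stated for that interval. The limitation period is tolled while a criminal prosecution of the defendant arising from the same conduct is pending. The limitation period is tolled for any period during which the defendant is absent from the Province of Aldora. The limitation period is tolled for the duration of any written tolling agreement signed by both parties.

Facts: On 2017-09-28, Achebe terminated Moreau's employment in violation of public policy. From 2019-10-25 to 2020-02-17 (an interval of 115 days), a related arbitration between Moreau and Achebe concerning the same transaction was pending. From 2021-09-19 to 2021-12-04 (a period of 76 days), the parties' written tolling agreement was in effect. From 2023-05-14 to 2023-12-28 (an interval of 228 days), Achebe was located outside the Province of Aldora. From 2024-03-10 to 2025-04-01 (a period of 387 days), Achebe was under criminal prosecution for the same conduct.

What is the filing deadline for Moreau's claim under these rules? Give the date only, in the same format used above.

2025-08-19

The claim accrued on 2017-09-28, when the wrongful act occurred.
6 years from 2017-09-28 is 2023-09-28.
The period was tolled for 76 days by the written tolling agreement (2021-09-19 to 2021-12-04), pushing the deadline to 2023-12-13.
The period was tolled for 228 days by the defendant's absence from the jurisdiction (2023-05-14 to 2023-12-28), pushing the deadline to 2024-07-28.
The pending criminal prosecution from 2024-03-10 to 2025-04-01 tolled the period for 387 days, extending the deadline to 2025-08-19.
The pending related arbitration from 2019-10-25 to 2020-02-17 does not toll the period, because no stated rule makes a pending arbitration a tolling event.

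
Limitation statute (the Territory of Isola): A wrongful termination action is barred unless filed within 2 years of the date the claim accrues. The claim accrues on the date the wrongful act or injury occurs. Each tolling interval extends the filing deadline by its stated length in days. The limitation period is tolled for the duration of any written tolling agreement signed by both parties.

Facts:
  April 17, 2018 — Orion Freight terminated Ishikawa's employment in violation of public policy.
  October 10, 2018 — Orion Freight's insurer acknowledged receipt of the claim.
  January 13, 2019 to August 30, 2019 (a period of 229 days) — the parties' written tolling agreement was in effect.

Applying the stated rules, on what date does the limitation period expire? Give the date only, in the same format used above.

The limitation period began to run on April 17, 2018.
Adding the 2 years base period to April 17, 2018 gives a deadline of April 17, 2020, before any tolling.
The period was tolled for 229 days by the written tolling agreement (January 13, 2019 to August 30, 2019), pushing the deadline to December 2, 2020.
The other events in the timeline have no effect on the limitation period under the stated rules.

December 2, 2020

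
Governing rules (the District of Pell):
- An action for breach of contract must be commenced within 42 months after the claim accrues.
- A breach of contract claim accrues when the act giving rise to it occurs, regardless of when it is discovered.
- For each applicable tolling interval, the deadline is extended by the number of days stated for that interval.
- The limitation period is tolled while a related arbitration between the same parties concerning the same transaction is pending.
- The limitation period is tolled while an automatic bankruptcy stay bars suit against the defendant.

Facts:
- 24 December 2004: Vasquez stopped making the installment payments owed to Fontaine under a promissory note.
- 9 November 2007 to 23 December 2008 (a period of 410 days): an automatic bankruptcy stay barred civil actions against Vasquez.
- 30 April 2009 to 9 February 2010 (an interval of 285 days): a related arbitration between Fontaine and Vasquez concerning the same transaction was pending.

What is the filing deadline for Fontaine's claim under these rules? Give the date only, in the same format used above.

20 May 2010

The claim accrued on 24 December 2004, when the wrongful act occurred.
The untolled deadline — 42 months after 24 December 2004 — is 24 June 2008.
The period was tolled for 410 days by the automatic bankruptcy stay (9 November 2007 to 23 December 2008), pushing the deadline to 8 August 2009.
Because the pending related arbitration ran from 30 April 2009 to 9 February 2010, the deadline is extended by 285 days to 20 May 2010.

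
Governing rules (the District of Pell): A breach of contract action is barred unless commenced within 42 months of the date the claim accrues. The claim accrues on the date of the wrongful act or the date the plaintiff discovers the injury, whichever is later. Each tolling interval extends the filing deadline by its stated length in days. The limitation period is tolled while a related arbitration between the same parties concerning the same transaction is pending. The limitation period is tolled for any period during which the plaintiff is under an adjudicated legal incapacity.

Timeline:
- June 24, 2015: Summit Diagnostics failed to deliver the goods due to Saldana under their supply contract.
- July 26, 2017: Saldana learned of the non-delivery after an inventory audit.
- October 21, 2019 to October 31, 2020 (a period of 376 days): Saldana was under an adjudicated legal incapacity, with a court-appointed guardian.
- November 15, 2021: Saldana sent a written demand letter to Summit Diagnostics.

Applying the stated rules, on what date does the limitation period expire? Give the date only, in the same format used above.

Taking the later of the act (June 24, 2015) and discovery (July 26, 2017), the claim accrued on July 26, 2017.
42 months from July 26, 2017 is January 26, 2021.
Because the plaintiff's legal incapacity ran from October 21, 2019 to October 31, 2020, the deadline is extended by 376 days to February 6, 2022.
None of the other events listed affects the running of the period under the stated rules.

February 6, 2022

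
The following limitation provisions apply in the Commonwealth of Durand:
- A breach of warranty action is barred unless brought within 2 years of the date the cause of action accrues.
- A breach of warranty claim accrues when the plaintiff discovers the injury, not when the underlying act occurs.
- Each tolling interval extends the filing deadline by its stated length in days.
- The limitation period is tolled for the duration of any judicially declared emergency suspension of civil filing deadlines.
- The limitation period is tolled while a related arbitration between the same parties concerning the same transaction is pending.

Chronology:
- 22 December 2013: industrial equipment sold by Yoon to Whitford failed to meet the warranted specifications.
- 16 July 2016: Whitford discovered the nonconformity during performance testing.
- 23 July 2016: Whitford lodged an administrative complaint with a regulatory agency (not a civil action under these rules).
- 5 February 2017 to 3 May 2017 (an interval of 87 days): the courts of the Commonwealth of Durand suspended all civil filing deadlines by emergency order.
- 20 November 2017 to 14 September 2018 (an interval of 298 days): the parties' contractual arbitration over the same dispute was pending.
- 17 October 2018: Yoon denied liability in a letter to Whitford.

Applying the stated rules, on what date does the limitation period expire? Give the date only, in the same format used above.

The claim did not accrue until Whitford discovered the injury on 16 July 2016; the 22 December 2013 act date does not start the clock under the stated rule.
2 years from 16 July 2016 is 16 July 2018.
The emergency suspension of filing deadlines from 5 February 2017 to 3 May 2017 tolled the period for 87 days, extending the deadline to 11 October 2018.
Because the pending related arbitration ran from 20 November 2017 to 14 September 2018, the deadline is extended by 298 days to 5 August 2019.
The other events in the timeline have no effect on the limitation period under the stated rules.

5 August 2019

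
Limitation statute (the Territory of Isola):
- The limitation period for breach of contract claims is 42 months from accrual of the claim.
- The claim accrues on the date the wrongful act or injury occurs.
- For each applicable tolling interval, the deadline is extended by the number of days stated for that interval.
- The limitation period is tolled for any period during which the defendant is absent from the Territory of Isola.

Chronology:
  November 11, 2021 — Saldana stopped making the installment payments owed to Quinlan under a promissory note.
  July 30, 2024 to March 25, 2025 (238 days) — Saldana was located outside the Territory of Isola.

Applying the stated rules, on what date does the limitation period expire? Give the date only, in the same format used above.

January 4, 2026

The claim accrued on November 11, 2021, the date of the act.
42 months from November 11, 2021 is May 11, 2025.
Because the defendant's absence from the jurisdiction ran from July 30, 2024 to March 25, 2025, the deadline is extended by 238 days to January 4, 2026.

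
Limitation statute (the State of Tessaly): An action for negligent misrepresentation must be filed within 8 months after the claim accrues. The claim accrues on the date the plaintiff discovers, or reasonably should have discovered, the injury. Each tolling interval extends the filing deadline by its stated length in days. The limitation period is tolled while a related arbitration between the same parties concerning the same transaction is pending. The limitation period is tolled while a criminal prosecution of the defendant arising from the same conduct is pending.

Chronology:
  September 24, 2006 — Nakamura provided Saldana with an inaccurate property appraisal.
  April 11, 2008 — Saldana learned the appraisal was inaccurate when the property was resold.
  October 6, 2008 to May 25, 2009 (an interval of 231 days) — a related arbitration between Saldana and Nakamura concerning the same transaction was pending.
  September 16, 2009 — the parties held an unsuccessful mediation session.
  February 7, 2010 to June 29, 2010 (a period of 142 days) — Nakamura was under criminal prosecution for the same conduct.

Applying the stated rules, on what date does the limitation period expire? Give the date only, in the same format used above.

July 30, 2009

Accrual is tied to discovery, so the period began on April 11, 2008 rather than on September 24, 2006 when the act occurred.
8 months from April 11, 2008 is December 11, 2008.
Because the pending related arbitration ran from October 6, 2008 to May 25, 2009, the deadline is extended by 231 days to July 30, 2009.
The pending criminal prosecution starting February 7, 2010 came too late — the period had run on July 30, 2009 — and so does not extend the deadline.
Nothing else in the chronology tolls or restarts the period.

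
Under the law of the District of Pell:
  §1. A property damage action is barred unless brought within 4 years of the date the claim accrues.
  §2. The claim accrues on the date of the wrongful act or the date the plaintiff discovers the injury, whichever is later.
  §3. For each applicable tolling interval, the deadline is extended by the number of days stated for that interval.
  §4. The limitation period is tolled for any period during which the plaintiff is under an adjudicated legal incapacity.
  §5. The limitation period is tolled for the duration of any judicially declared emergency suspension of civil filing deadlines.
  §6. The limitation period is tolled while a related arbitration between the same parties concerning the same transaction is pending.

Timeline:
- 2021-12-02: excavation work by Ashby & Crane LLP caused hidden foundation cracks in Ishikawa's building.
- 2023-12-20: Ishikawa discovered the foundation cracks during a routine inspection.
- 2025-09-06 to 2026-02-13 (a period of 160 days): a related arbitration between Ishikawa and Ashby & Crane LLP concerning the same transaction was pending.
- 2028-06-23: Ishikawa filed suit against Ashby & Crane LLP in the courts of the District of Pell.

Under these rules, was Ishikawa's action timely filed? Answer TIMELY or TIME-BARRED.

TIME-BARRED

The claim accrued on 2023-12-20 — the later of the 2021-12-02 act and the 2023-12-20 discovery.
Adding the 4 years base period to 2023-12-20 gives a deadline of 2027-12-20, before any tolling.
The pending related arbitration from 2025-09-06 to 2026-02-13 tolled the period for 160 days, extending the deadline to 2028-05-28.
Filing on 2028-06-23 missed the 2028-05-28 deadline — the action is time-barred.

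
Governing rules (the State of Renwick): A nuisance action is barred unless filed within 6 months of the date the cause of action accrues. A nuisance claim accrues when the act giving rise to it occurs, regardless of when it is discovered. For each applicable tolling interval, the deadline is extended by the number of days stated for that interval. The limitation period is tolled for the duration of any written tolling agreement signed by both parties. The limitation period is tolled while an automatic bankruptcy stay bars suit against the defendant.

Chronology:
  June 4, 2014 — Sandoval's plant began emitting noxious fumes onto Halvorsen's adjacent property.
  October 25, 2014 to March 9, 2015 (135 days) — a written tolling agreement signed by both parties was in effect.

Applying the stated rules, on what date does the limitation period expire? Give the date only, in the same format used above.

The claim accrued on June 4, 2014, when the wrongful act occurred.
The untolled deadline — 6 months after June 4, 2014 — is December 4, 2014.
The period was tolled for 135 days by the written tolling agreement (October 25, 2014 to March 9, 2015), pushing the deadline to April 18, 2015.

April 18, 2015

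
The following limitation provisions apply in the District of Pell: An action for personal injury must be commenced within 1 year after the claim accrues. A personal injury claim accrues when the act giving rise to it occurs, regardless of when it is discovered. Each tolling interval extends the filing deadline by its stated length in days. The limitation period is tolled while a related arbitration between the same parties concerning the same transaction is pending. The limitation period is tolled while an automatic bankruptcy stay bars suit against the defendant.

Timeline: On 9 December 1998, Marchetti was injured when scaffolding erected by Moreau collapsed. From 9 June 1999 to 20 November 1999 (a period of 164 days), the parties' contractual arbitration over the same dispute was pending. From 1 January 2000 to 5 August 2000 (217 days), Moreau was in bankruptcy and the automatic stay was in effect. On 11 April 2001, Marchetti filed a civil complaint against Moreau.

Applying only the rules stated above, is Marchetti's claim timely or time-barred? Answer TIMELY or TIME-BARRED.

The limitation period began to run on 9 December 1998.
Adding the 1 year base period to 9 December 1998 gives a deadline of 9 December 1999, before any tolling.
The period was tolled for 164 days by the pending related arbitration (9 June 1999 to 20 November 1999), pushing the deadline to 21 May 2000.
Because the automatic bankruptcy stay ran from 1 January 2000 to 5 August 2000, the deadline is extended by 217 days to 24 December 2000.
Marchetti filed on 11 April 2001, after the 24 December 2000 deadline, so the action is time-barred.

TIME-BARRED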